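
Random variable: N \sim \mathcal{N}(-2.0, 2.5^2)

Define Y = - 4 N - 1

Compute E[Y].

For Y = -4N - 1:
E[Y] = -4 * E[N] - 1
E[N] = -2.0 = -2
E[Y] = -4 * (-2) - 1 = 7

7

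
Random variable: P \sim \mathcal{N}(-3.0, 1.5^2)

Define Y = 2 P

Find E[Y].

For Y = 2P:
E[Y] = 2 * E[P]
E[P] = -3.0 = -3
E[Y] = 2 * (-3) = -6

-6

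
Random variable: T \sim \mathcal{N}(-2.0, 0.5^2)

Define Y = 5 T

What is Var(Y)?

For Y = aT + b: Var(Y) = a² * Var(T)
Var(T) = 0.5^2 = 0.25
Var(Y) = 5² * 0.25 = 25 * 0.25 = 6.25

6.25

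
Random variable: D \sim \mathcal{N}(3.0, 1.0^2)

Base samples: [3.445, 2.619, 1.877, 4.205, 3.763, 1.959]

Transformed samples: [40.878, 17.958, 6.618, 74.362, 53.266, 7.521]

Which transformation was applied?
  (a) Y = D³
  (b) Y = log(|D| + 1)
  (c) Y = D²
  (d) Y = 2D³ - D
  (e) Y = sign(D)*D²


Checking option (a) Y = D³:
  D = 3.445 -> Y = 40.878 ✓
  D = 2.619 -> Y = 17.958 ✓
  D = 1.877 -> Y = 6.618 ✓
All samples match this transformation.

(a) D³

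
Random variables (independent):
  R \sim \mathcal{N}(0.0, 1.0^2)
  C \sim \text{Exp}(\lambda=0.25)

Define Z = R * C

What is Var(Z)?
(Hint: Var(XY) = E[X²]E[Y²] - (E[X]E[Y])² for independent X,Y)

Var(XY) = E[X²]E[Y²] - (E[X]E[Y])²
E[R] = 0, Var(R) = 1
E[C] = 4, Var(C) = 16
E[R²] = 1 + 0² = 1
E[C²] = 16 + 4² = 32
Var(Z) = 1*32 - (0*4)²
= 32 - 0 = 32

32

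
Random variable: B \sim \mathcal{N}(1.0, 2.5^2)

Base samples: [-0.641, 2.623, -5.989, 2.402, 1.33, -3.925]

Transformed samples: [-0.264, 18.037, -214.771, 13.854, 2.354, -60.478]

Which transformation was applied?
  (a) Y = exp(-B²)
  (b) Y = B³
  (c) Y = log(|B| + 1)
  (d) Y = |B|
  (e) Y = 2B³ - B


Checking option (b) Y = B³:
  B = -0.641 -> Y = -0.264 ✓
  B = 2.623 -> Y = 18.037 ✓
  B = -5.989 -> Y = -214.771 ✓
All samples match this transformation.

(b) B³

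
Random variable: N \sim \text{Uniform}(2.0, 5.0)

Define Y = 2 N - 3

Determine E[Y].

For Y = 2N - 3:
E[Y] = 2 * E[N] - 3
E[N] = (2 + 5)/2 = 3.5
E[Y] = 2 * 3.5 - 3 = 4

4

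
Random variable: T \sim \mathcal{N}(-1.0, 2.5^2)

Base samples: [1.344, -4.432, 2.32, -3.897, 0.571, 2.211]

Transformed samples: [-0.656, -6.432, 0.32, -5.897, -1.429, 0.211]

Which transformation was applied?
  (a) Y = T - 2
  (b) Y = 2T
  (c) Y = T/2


Checking option (a) Y = T - 2:
  T = 1.344 -> Y = -0.656 ✓
  T = -4.432 -> Y = -6.432 ✓
  T = 2.32 -> Y = 0.32 ✓
All samples match this transformation.

(a) T - 2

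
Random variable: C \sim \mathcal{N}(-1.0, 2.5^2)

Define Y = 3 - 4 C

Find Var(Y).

For Y = aC + b: Var(Y) = a² * Var(C)
Var(C) = 2.5^2 = 6.25
Var(Y) = (-4)² * 6.25 = 16 * 6.25 = 100

100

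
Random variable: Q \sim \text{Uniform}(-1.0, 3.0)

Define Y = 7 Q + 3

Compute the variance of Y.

For Y = aQ + b: Var(Y) = a² * Var(Q)
Var(Q) = (3 + 1)^2/12 = 1.3333333
Var(Y) = 7² * 1.3333333 = 49 * 1.3333333 = 65.333333

65.333333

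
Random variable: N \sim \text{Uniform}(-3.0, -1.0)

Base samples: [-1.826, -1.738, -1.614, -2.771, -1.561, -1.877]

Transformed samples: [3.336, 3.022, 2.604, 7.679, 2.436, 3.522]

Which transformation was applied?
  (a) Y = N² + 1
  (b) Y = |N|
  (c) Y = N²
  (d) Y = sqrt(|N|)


Checking option (c) Y = N²:
  N = -1.826 -> Y = 3.336 ✓
  N = -1.738 -> Y = 3.022 ✓
  N = -1.614 -> Y = 2.604 ✓
All samples match this transformation.

(c) N²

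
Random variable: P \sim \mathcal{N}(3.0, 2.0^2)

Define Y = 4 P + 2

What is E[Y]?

For Y = 4P + 2:
E[Y] = 4 * E[P] + 2
E[P] = 3.0 = 3
E[Y] = 4 * 3 + 2 = 14

14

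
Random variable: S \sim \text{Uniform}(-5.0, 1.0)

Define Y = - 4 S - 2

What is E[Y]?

For Y = -4S - 2:
E[Y] = -4 * E[S] - 2
E[S] = (-5 + 1)/2 = -2
E[Y] = -4 * (-2) - 2 = 6

6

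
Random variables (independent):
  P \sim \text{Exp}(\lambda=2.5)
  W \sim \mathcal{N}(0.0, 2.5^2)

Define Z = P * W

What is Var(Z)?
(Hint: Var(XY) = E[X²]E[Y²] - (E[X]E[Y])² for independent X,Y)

Var(XY) = E[X²]E[Y²] - (E[X]E[Y])²
E[P] = 0.4, Var(P) = 0.16
E[W] = 0, Var(W) = 6.25
E[P²] = 0.16 + 0.4² = 0.32
E[W²] = 6.25 + 0² = 6.25
Var(Z) = 0.32*6.25 - (0.4*0)²
= 2 - 0 = 2

2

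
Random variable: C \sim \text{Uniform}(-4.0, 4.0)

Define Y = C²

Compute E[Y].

E[C²] = Var(C) + (E[C])² = 5.3333333 + 0 = 5.3333333

5.3333333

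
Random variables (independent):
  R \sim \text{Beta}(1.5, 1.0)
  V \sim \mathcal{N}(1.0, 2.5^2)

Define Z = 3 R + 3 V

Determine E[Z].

E[Z] = 3*E[R] + 3*E[V]
E[R] = 0.6
E[V] = 1
E[Z] = 3*0.6 + 3*1 = 4.8

4.8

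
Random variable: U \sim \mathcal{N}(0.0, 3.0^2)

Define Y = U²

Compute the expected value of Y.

Using E[X²] = Var(X) + (E[X])²:
E[U] = 0
Var(U) = 3.0^2 = 9
E[U²] = 9 + 0² = 9 + 0 = 9

9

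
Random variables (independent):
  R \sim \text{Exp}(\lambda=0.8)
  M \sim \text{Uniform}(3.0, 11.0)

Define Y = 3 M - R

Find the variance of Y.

For independent RVs: Var(aX + bY) = a²Var(X) + b²Var(Y)
Var(R) = 1.5625
Var(M) = 5.3333333
Var(Y) = (-1)²*1.5625 + 3²*5.3333333
= 1*1.5625 + 9*5.3333333 = 49.5625

49.5625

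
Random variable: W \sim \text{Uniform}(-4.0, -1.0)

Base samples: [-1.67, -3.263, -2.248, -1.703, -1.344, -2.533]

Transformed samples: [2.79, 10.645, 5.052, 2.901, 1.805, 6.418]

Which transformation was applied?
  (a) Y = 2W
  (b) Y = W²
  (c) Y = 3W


Checking option (b) Y = W²:
  W = -1.67 -> Y = 2.79 ✓
  W = -3.263 -> Y = 10.645 ✓
  W = -2.248 -> Y = 5.052 ✓
All samples match this transformation.

(b) W²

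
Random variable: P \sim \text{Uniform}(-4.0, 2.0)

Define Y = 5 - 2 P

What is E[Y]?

For Y = -2P + 5:
E[Y] = -2 * E[P] + 5
E[P] = (-4 + 2)/2 = -1
E[Y] = -2 * (-1) + 5 = 7

7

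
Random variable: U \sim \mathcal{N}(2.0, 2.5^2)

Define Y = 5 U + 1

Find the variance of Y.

For Y = aU + b: Var(Y) = a² * Var(U)
Var(U) = 2.5^2 = 6.25
Var(Y) = 5² * 6.25 = 25 * 6.25 = 156.25

156.25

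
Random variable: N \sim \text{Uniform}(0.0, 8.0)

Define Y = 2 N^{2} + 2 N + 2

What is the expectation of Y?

E[Y] = 2*E[N²] + 2*E[N] + 2
E[N] = 4
E[N²] = Var(N) + (E[N])² = 5.3333333 + 16 = 21.333333
E[Y] = 2*21.333333 + 2*4 + 2 = 52.666667

52.666667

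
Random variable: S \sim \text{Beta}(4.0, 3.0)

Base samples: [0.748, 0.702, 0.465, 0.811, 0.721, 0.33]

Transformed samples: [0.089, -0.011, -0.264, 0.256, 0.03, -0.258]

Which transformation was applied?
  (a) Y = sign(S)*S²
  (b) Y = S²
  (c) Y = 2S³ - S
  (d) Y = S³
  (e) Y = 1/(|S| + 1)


Checking option (c) Y = 2S³ - S:
  S = 0.748 -> Y = 0.089 ✓
  S = 0.702 -> Y = -0.011 ✓
  S = 0.465 -> Y = -0.264 ✓
All samples match this transformation.

(c) 2S³ - S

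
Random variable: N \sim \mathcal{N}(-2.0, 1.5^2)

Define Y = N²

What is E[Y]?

E[N²] = Var(N) + (E[N])² = 2.25 + 4 = 6.25

6.25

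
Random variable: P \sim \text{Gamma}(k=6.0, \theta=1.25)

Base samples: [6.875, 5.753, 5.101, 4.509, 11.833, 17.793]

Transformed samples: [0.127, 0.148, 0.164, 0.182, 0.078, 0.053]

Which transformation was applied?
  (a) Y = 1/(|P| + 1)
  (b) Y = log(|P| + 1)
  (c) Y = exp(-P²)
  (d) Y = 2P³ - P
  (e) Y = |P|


Checking option (a) Y = 1/(|P| + 1):
  P = 6.875 -> Y = 0.127 ✓
  P = 5.753 -> Y = 0.148 ✓
  P = 5.101 -> Y = 0.164 ✓
All samples match this transformation.

(a) 1/(|P| + 1)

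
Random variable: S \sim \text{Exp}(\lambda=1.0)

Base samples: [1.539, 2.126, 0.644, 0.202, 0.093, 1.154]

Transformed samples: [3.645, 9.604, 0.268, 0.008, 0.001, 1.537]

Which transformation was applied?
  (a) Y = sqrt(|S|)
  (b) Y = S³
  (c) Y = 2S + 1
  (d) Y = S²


Checking option (b) Y = S³:
  S = 1.539 -> Y = 3.645 ✓
  S = 2.126 -> Y = 9.604 ✓
  S = 0.644 -> Y = 0.268 ✓
All samples match this transformation.

(b) S³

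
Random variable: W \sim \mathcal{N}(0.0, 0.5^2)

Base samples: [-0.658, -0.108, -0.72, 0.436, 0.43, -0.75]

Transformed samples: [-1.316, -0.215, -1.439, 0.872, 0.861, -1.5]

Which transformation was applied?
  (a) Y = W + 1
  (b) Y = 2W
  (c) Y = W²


Checking option (b) Y = 2W:
  W = -0.658 -> Y = -1.316 ✓
  W = -0.108 -> Y = -0.215 ✓
  W = -0.72 -> Y = -1.439 ✓
All samples match this transformation.

(b) 2W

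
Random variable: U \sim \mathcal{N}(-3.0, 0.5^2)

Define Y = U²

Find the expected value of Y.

Using E[X²] = Var(X) + (E[X])²:
E[U] = -3
Var(U) = 0.5^2 = 0.25
E[U²] = 0.25 + (-3)² = 0.25 + 9 = 9.25

9.25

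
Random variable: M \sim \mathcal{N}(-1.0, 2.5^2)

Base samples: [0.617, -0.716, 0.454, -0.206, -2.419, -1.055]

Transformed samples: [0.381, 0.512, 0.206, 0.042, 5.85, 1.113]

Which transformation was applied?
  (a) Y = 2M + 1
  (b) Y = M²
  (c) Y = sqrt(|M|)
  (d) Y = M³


Checking option (b) Y = M²:
  M = 0.617 -> Y = 0.381 ✓
  M = -0.716 -> Y = 0.512 ✓
  M = 0.454 -> Y = 0.206 ✓
All samples match this transformation.

(b) M²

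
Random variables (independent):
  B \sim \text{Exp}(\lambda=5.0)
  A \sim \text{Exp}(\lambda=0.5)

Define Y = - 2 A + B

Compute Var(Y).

For independent RVs: Var(aX + bY) = a²Var(X) + b²Var(Y)
Var(B) = 0.04
Var(A) = 4
Var(Y) = 1²*0.04 + (-2)²*4
= 1*0.04 + 4*4 = 16.04

16.04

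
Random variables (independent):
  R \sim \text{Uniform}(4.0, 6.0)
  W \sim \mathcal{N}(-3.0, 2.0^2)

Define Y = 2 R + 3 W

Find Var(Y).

For independent RVs: Var(aX + bY) = a²Var(X) + b²Var(Y)
Var(R) = 0.33333333
Var(W) = 4
Var(Y) = 2²*0.33333333 + 3²*4
= 4*0.33333333 + 9*4 = 37.333333

37.333333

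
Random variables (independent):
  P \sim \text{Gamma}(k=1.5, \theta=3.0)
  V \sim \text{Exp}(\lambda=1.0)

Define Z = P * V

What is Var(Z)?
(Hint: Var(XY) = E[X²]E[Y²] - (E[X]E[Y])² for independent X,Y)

Var(XY) = E[X²]E[Y²] - (E[X]E[Y])²
E[P] = 4.5, Var(P) = 13.5
E[V] = 1, Var(V) = 1
E[P²] = 13.5 + 4.5² = 33.75
E[V²] = 1 + 1² = 2
Var(Z) = 33.75*2 - (4.5*1)²
= 67.5 - 20.25 = 47.25

47.25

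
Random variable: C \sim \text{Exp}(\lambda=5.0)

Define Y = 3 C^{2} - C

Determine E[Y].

E[Y] = 3*E[C²] - 1*E[C]
E[C] = 0.2
E[C²] = Var(C) + (E[C])² = 0.04 + 0.04 = 0.08
E[Y] = 3*0.08 - 1*0.2 = 0.04

0.04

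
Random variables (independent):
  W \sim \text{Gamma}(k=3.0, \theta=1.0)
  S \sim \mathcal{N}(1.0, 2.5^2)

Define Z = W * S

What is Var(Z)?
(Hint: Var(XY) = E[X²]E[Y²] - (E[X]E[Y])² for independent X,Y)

Var(XY) = E[X²]E[Y²] - (E[X]E[Y])²
E[W] = 3, Var(W) = 3
E[S] = 1, Var(S) = 6.25
E[W²] = 3 + 3² = 12
E[S²] = 6.25 + 1² = 7.25
Var(Z) = 12*7.25 - (3*1)²
= 87 - 9 = 78

78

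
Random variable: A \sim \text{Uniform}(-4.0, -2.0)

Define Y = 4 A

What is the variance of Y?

For Y = aA + b: Var(Y) = a² * Var(A)
Var(A) = (-2 + 4)^2/12 = 0.33333333
Var(Y) = 4² * 0.33333333 = 16 * 0.33333333 = 5.3333333

5.3333333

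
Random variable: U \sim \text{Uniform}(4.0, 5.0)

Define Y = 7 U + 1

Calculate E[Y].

For Y = 7U + 1:
E[Y] = 7 * E[U] + 1
E[U] = (4 + 5)/2 = 4.5
E[Y] = 7 * 4.5 + 1 = 32.5

32.5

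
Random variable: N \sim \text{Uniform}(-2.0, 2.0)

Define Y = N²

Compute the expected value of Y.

E[N²] = Var(N) + (E[N])² = 1.3333333 + 0 = 1.3333333

1.3333333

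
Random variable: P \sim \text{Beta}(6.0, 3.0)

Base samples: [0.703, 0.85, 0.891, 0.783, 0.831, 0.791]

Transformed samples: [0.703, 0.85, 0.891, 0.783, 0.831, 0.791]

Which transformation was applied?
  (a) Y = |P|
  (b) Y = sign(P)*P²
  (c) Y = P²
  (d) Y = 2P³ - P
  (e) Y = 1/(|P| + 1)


Checking option (a) Y = |P|:
  P = 0.703 -> Y = 0.703 ✓
  P = 0.85 -> Y = 0.85 ✓
  P = 0.891 -> Y = 0.891 ✓
All samples match this transformation.

(a) |P|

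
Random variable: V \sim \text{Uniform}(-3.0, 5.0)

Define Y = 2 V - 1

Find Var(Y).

For Y = aV + b: Var(Y) = a² * Var(V)
Var(V) = (5 + 3)^2/12 = 5.3333333
Var(Y) = 2² * 5.3333333 = 4 * 5.3333333 = 21.333333

21.333333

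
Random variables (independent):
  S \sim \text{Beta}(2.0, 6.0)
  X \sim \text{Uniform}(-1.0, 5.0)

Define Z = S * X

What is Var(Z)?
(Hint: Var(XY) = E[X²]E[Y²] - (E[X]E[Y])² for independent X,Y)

Var(XY) = E[X²]E[Y²] - (E[X]E[Y])²
E[S] = 0.25, Var(S) = 0.020833333
E[X] = 2, Var(X) = 3
E[S²] = 0.020833333 + 0.25² = 0.083333333
E[X²] = 3 + 2² = 7
Var(Z) = 0.083333333*7 - (0.25*2)²
= 0.58333333 - 0.25 = 0.33333333

0.33333333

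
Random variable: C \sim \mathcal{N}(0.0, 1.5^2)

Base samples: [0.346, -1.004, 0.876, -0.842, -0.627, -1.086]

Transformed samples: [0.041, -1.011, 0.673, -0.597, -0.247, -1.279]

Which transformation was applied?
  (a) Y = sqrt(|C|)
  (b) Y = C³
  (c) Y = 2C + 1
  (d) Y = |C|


Checking option (b) Y = C³:
  C = 0.346 -> Y = 0.041 ✓
  C = -1.004 -> Y = -1.011 ✓
  C = 0.876 -> Y = 0.673 ✓
All samples match this transformation.

(b) C³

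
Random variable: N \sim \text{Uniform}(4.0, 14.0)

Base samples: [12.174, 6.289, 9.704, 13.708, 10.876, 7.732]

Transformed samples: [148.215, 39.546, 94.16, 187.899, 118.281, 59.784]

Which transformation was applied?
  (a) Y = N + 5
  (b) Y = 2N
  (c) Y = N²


Checking option (c) Y = N²:
  N = 12.174 -> Y = 148.215 ✓
  N = 6.289 -> Y = 39.546 ✓
  N = 9.704 -> Y = 94.16 ✓
All samples match this transformation.

(c) N²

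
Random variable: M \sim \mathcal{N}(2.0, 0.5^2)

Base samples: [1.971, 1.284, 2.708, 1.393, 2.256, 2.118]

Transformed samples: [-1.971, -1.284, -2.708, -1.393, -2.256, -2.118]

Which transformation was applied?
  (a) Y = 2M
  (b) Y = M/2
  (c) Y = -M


Checking option (c) Y = -M:
  M = 1.971 -> Y = -1.971 ✓
  M = 1.284 -> Y = -1.284 ✓
  M = 2.708 -> Y = -2.708 ✓
All samples match this transformation.

(c) -M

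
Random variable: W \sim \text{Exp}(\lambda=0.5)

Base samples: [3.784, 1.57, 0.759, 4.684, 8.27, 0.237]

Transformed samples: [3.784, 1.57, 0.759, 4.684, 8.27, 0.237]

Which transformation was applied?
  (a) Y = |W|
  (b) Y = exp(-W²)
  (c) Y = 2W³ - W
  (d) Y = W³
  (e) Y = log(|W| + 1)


Checking option (a) Y = |W|:
  W = 3.784 -> Y = 3.784 ✓
  W = 1.57 -> Y = 1.57 ✓
  W = 0.759 -> Y = 0.759 ✓
All samples match this transformation.

(a) |W|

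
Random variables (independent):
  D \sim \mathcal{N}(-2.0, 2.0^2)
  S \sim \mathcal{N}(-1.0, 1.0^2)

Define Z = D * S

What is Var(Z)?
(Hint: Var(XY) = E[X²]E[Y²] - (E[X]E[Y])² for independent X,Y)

Var(XY) = E[X²]E[Y²] - (E[X]E[Y])²
E[D] = -2, Var(D) = 4
E[S] = -1, Var(S) = 1
E[D²] = 4 + (-2)² = 8
E[S²] = 1 + (-1)² = 2
Var(Z) = 8*2 - (-2*(-1))²
= 16 - 4 = 12

12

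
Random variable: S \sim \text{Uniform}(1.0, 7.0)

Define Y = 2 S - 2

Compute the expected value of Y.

For Y = 2S - 2:
E[Y] = 2 * E[S] - 2
E[S] = (1 + 7)/2 = 4
E[Y] = 2 * 4 - 2 = 6

6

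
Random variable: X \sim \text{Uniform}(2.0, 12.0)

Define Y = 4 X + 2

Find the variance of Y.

For Y = aX + b: Var(Y) = a² * Var(X)
Var(X) = (12 - 2)^2/12 = 8.3333333
Var(Y) = 4² * 8.3333333 = 16 * 8.3333333 = 133.33333

133.33333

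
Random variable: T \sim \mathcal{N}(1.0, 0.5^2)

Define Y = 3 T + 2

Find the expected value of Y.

For Y = 3T + 2:
E[Y] = 3 * E[T] + 2
E[T] = 1.0 = 1
E[Y] = 3 * 1 + 2 = 5

5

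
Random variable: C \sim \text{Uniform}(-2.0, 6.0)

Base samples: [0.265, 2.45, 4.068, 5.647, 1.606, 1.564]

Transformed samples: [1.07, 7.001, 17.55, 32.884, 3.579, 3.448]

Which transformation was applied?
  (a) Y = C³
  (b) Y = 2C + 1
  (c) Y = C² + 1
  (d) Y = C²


Checking option (c) Y = C² + 1:
  C = 0.265 -> Y = 1.07 ✓
  C = 2.45 -> Y = 7.001 ✓
  C = 4.068 -> Y = 17.55 ✓
All samples match this transformation.

(c) C² + 1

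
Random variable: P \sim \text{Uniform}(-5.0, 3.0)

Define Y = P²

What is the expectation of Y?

E[P²] = Var(P) + (E[P])² = 5.3333333 + 1 = 6.3333333

6.3333333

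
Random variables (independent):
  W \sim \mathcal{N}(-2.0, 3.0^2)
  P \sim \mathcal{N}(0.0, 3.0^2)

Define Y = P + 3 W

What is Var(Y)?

For independent RVs: Var(aX + bY) = a²Var(X) + b²Var(Y)
Var(W) = 9
Var(P) = 9
Var(Y) = 3²*9 + 1²*9
= 9*9 + 1*9 = 90

90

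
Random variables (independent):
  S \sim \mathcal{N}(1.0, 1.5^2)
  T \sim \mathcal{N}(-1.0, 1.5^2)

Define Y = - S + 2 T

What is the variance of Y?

For independent RVs: Var(aX + bY) = a²Var(X) + b²Var(Y)
Var(S) = 2.25
Var(T) = 2.25
Var(Y) = (-1)²*2.25 + 2²*2.25
= 1*2.25 + 4*2.25 = 11.25

11.25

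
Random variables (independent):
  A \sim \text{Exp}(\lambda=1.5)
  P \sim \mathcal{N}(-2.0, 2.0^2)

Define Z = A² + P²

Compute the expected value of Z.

E[Z] = E[A²] + E[P²]
E[A²] = Var(A) + E[A]² = 0.44444444 + 0.44444444 = 0.88888889
E[P²] = Var(P) + E[P]² = 4 + 4 = 8
E[Z] = 0.88888889 + 8 = 8.8888889

8.8888889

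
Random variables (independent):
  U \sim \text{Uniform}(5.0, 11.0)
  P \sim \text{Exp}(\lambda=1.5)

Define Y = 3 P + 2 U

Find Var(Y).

For independent RVs: Var(aX + bY) = a²Var(X) + b²Var(Y)
Var(U) = 3
Var(P) = 0.44444444
Var(Y) = 2²*3 + 3²*0.44444444
= 4*3 + 9*0.44444444 = 16

16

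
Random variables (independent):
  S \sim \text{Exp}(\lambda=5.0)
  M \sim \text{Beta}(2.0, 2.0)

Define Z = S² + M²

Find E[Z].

E[Z] = E[S²] + E[M²]
E[S²] = Var(S) + E[S]² = 0.04 + 0.04 = 0.08
E[M²] = Var(M) + E[M]² = 0.05 + 0.25 = 0.3
E[Z] = 0.08 + 0.3 = 0.38

0.38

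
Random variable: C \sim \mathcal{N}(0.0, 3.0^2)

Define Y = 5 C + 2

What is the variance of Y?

For Y = aC + b: Var(Y) = a² * Var(C)
Var(C) = 3.0^2 = 9
Var(Y) = 5² * 9 = 25 * 9 = 225

225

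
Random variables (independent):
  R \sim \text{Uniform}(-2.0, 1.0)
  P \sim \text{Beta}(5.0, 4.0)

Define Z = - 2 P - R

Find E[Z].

E[Z] = -1*E[R] - 2*E[P]
E[R] = -0.5
E[P] = 0.55555556
E[Z] = -1*(-0.5) - 2*0.55555556 = -0.61111111

-0.61111111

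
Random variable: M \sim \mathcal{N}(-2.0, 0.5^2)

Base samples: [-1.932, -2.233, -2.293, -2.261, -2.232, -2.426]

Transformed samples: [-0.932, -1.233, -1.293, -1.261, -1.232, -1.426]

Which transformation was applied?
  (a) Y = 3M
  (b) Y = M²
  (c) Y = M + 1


Checking option (c) Y = M + 1:
  M = -1.932 -> Y = -0.932 ✓
  M = -2.233 -> Y = -1.233 ✓
  M = -2.293 -> Y = -1.293 ✓
All samples match this transformation.

(c) M + 1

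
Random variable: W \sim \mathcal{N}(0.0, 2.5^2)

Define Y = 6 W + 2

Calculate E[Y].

For Y = 6W + 2:
E[Y] = 6 * E[W] + 2
E[W] = 0.0 = 0
E[Y] = 6 * 0 + 2 = 2

2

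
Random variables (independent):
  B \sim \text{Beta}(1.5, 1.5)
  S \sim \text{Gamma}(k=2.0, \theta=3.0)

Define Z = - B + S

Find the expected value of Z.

E[Z] = -1*E[B] + 1*E[S]
E[B] = 0.5
E[S] = 6
E[Z] = -1*0.5 + 1*6 = 5.5

5.5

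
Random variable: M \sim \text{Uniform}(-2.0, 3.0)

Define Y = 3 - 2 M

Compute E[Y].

For Y = -2M + 3:
E[Y] = -2 * E[M] + 3
E[M] = (-2 + 3)/2 = 0.5
E[Y] = -2 * 0.5 + 3 = 2

2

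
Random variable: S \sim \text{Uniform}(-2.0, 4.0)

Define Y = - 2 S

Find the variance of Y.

For Y = aS + b: Var(Y) = a² * Var(S)
Var(S) = (4 + 2)^2/12 = 3
Var(Y) = (-2)² * 3 = 4 * 3 = 12

12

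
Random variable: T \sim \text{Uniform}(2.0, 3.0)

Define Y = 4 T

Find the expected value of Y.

For Y = 4T:
E[Y] = 4 * E[T]
E[T] = (2 + 3)/2 = 2.5
E[Y] = 4 * 2.5 = 10

10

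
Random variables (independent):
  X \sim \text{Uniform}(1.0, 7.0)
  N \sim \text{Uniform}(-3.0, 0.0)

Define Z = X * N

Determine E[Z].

For independent RVs: E[XY] = E[X]*E[Y]
E[X] = 4
E[N] = -1.5
E[Z] = 4 * (-1.5) = -6

-6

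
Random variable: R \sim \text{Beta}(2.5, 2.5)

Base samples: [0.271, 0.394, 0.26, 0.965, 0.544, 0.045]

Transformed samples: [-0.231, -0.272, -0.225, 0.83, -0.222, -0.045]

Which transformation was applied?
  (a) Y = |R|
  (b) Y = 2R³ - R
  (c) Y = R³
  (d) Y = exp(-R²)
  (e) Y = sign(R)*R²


Checking option (b) Y = 2R³ - R:
  R = 0.271 -> Y = -0.231 ✓
  R = 0.394 -> Y = -0.272 ✓
  R = 0.26 -> Y = -0.225 ✓
All samples match this transformation.

(b) 2R³ - R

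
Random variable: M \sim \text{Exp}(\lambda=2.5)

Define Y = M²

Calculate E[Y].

E[M²] = Var(M) + (E[M])² = 0.16 + 0.16 = 0.32

0.32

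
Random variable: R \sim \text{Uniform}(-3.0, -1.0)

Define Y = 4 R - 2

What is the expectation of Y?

For Y = 4R - 2:
E[Y] = 4 * E[R] - 2
E[R] = (-3 - 1)/2 = -2
E[Y] = 4 * (-2) - 2 = -10

-10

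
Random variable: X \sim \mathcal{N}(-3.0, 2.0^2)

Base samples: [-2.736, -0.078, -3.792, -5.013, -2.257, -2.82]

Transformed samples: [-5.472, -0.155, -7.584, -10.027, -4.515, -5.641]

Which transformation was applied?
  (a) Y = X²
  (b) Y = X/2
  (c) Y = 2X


Checking option (c) Y = 2X:
  X = -2.736 -> Y = -5.472 ✓
  X = -0.078 -> Y = -0.155 ✓
  X = -3.792 -> Y = -7.584 ✓
All samples match this transformation.

(c) 2X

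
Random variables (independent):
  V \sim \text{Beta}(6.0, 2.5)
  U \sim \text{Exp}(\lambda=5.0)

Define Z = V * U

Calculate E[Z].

For independent RVs: E[XY] = E[X]*E[Y]
E[V] = 0.70588235
E[U] = 0.2
E[Z] = 0.70588235 * 0.2 = 0.14117647

0.14117647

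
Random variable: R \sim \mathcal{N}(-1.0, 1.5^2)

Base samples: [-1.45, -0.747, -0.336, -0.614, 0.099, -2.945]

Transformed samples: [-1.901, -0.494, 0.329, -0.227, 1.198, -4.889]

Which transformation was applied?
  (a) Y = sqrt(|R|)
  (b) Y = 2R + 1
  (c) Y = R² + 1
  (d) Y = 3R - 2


Checking option (b) Y = 2R + 1:
  R = -1.45 -> Y = -1.901 ✓
  R = -0.747 -> Y = -0.494 ✓
  R = -0.336 -> Y = 0.329 ✓
All samples match this transformation.

(b) 2R + 1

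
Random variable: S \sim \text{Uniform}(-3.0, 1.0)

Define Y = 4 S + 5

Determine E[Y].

For Y = 4S + 5:
E[Y] = 4 * E[S] + 5
E[S] = (-3 + 1)/2 = -1
E[Y] = 4 * (-1) + 5 = 1

1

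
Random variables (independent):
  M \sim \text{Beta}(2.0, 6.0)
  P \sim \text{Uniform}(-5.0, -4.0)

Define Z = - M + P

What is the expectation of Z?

E[Z] = -1*E[M] + 1*E[P]
E[M] = 0.25
E[P] = -4.5
E[Z] = -1*0.25 + 1*(-4.5) = -4.75

-4.75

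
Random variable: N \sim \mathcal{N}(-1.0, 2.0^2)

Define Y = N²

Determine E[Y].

Using E[X²] = Var(X) + (E[X])²:
E[N] = -1
Var(N) = 2.0^2 = 4
E[N²] = 4 + (-1)² = 4 + 1 = 5

5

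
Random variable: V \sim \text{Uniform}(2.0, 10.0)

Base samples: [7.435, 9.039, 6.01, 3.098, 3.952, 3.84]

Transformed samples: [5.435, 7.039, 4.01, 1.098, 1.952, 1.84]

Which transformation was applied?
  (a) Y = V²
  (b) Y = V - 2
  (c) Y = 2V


Checking option (b) Y = V - 2:
  V = 7.435 -> Y = 5.435 ✓
  V = 9.039 -> Y = 7.039 ✓
  V = 6.01 -> Y = 4.01 ✓
All samples match this transformation.

(b) V - 2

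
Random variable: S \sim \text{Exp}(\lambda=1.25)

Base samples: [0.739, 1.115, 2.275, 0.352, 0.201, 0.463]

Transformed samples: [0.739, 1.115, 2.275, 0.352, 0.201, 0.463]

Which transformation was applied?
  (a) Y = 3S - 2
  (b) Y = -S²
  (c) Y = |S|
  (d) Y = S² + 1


Checking option (c) Y = |S|:
  S = 0.739 -> Y = 0.739 ✓
  S = 1.115 -> Y = 1.115 ✓
  S = 2.275 -> Y = 2.275 ✓
All samples match this transformation.

(c) |S|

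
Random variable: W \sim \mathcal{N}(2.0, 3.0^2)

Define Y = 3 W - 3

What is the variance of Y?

For Y = aW + b: Var(Y) = a² * Var(W)
Var(W) = 3.0^2 = 9
Var(Y) = 3² * 9 = 9 * 9 = 81

81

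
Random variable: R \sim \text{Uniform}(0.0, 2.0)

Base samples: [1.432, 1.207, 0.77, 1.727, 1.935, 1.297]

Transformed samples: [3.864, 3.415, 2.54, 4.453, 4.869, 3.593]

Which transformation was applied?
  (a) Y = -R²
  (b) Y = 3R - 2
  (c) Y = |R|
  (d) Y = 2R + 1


Checking option (d) Y = 2R + 1:
  R = 1.432 -> Y = 3.864 ✓
  R = 1.207 -> Y = 3.415 ✓
  R = 0.77 -> Y = 2.54 ✓
All samples match this transformation.

(d) 2R + 1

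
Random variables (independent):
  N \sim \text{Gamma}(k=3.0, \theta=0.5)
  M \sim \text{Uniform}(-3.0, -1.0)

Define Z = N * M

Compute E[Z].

For independent RVs: E[XY] = E[X]*E[Y]
E[N] = 1.5
E[M] = -2
E[Z] = 1.5 * (-2) = -3

-3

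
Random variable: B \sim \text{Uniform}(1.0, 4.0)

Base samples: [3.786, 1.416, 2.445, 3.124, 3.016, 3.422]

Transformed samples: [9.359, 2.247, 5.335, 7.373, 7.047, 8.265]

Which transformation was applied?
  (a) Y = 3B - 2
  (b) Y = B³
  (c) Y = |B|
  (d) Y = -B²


Checking option (a) Y = 3B - 2:
  B = 3.786 -> Y = 9.359 ✓
  B = 1.416 -> Y = 2.247 ✓
  B = 2.445 -> Y = 5.335 ✓
All samples match this transformation.

(a) 3B - 2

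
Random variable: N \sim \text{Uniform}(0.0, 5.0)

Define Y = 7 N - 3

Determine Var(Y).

For Y = aN + b: Var(Y) = a² * Var(N)
Var(N) = (5 - 0)^2/12 = 2.0833333
Var(Y) = 7² * 2.0833333 = 49 * 2.0833333 = 102.08333

102.08333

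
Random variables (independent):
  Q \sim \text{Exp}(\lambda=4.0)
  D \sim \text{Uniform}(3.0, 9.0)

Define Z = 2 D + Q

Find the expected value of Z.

E[Z] = 1*E[Q] + 2*E[D]
E[Q] = 0.25
E[D] = 6
E[Z] = 1*0.25 + 2*6 = 12.25

12.25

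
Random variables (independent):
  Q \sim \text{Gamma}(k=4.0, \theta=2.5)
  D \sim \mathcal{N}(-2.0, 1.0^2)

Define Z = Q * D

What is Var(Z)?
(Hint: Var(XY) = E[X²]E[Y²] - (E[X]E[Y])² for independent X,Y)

Var(XY) = E[X²]E[Y²] - (E[X]E[Y])²
E[Q] = 10, Var(Q) = 25
E[D] = -2, Var(D) = 1
E[Q²] = 25 + 10² = 125
E[D²] = 1 + (-2)² = 5
Var(Z) = 125*5 - (10*(-2))²
= 625 - 400 = 225

225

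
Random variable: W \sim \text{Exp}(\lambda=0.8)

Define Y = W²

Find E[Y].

Using E[X²] = Var(X) + (E[X])²:
E[W] = 1.25
Var(W) = 1/0.8^2 = 1.5625
E[W²] = 1.5625 + 1.25² = 1.5625 + 1.5625 = 3.125

3.125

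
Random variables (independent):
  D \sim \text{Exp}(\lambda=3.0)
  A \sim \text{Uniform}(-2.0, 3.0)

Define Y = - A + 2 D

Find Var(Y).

For independent RVs: Var(aX + bY) = a²Var(X) + b²Var(Y)
Var(D) = 0.11111111
Var(A) = 2.0833333
Var(Y) = 2²*0.11111111 + (-1)²*2.0833333
= 4*0.11111111 + 1*2.0833333 = 2.5277778

2.5277778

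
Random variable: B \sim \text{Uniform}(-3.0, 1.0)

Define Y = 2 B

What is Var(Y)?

For Y = aB + b: Var(Y) = a² * Var(B)
Var(B) = (1 + 3)^2/12 = 1.3333333
Var(Y) = 2² * 1.3333333 = 4 * 1.3333333 = 5.3333333

5.3333333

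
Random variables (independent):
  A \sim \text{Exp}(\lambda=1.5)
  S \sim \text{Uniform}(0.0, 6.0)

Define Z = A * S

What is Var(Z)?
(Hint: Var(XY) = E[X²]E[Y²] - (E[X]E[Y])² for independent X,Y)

Var(XY) = E[X²]E[Y²] - (E[X]E[Y])²
E[A] = 0.66666667, Var(A) = 0.44444444
E[S] = 3, Var(S) = 3
E[A²] = 0.44444444 + 0.66666667² = 0.88888889
E[S²] = 3 + 3² = 12
Var(Z) = 0.88888889*12 - (0.66666667*3)²
= 10.666667 - 4 = 6.6666667

6.6666667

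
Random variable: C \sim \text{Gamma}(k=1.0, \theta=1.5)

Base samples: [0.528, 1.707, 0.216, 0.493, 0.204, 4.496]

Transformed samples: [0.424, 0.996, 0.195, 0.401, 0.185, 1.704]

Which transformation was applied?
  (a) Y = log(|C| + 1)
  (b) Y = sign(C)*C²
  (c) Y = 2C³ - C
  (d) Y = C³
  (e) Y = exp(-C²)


Checking option (a) Y = log(|C| + 1):
  C = 0.528 -> Y = 0.424 ✓
  C = 1.707 -> Y = 0.996 ✓
  C = 0.216 -> Y = 0.195 ✓
All samples match this transformation.

(a) log(|C| + 1)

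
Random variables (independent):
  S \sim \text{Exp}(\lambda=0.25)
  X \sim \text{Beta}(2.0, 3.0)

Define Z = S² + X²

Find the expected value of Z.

E[Z] = E[S²] + E[X²]
E[S²] = Var(S) + E[S]² = 16 + 16 = 32
E[X²] = Var(X) + E[X]² = 0.04 + 0.16 = 0.2
E[Z] = 32 + 0.2 = 32.2

32.2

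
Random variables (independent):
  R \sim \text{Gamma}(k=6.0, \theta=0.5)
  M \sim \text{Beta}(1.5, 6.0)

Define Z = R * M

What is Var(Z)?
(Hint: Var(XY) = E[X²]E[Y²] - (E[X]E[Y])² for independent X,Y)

Var(XY) = E[X²]E[Y²] - (E[X]E[Y])²
E[R] = 3, Var(R) = 1.5
E[M] = 0.2, Var(M) = 0.018823529
E[R²] = 1.5 + 3² = 10.5
E[M²] = 0.018823529 + 0.2² = 0.058823529
Var(Z) = 10.5*0.058823529 - (3*0.2)²
= 0.61764706 - 0.36 = 0.25764706

0.25764706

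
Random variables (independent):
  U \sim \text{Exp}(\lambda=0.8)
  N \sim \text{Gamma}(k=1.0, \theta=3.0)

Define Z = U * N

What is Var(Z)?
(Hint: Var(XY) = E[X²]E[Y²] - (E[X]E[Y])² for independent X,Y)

Var(XY) = E[X²]E[Y²] - (E[X]E[Y])²
E[U] = 1.25, Var(U) = 1.5625
E[N] = 3, Var(N) = 9
E[U²] = 1.5625 + 1.25² = 3.125
E[N²] = 9 + 3² = 18
Var(Z) = 3.125*18 - (1.25*3)²
= 56.25 - 14.0625 = 42.1875

42.1875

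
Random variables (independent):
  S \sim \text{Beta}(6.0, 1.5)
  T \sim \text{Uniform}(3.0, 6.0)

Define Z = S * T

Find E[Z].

For independent RVs: E[XY] = E[X]*E[Y]
E[S] = 0.8
E[T] = 4.5
E[Z] = 0.8 * 4.5 = 3.6

3.6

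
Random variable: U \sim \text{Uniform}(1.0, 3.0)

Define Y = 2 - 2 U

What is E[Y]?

For Y = -2U + 2:
E[Y] = -2 * E[U] + 2
E[U] = (1 + 3)/2 = 2
E[Y] = -2 * 2 + 2 = -2

-2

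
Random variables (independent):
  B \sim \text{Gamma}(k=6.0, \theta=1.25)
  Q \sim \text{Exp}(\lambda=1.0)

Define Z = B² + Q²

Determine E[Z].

E[Z] = E[B²] + E[Q²]
E[B²] = Var(B) + E[B]² = 9.375 + 56.25 = 65.625
E[Q²] = Var(Q) + E[Q]² = 1 + 1 = 2
E[Z] = 65.625 + 2 = 67.625

67.625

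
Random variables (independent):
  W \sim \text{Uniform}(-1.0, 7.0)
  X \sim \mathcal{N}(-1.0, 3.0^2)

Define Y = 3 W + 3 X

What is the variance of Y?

For independent RVs: Var(aX + bY) = a²Var(X) + b²Var(Y)
Var(W) = 5.3333333
Var(X) = 9
Var(Y) = 3²*5.3333333 + 3²*9
= 9*5.3333333 + 9*9 = 129

129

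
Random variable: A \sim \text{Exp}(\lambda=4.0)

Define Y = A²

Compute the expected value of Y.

Using E[X²] = Var(X) + (E[X])²:
E[A] = 0.25
Var(A) = 1/4.0^2 = 0.0625
E[A²] = 0.0625 + 0.25² = 0.0625 + 0.0625 = 0.125

0.125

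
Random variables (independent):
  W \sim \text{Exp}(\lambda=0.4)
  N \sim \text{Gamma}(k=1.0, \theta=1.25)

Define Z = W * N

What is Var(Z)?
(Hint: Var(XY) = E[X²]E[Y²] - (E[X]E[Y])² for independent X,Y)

Var(XY) = E[X²]E[Y²] - (E[X]E[Y])²
E[W] = 2.5, Var(W) = 6.25
E[N] = 1.25, Var(N) = 1.5625
E[W²] = 6.25 + 2.5² = 12.5
E[N²] = 1.5625 + 1.25² = 3.125
Var(Z) = 12.5*3.125 - (2.5*1.25)²
= 39.0625 - 9.765625 = 29.296875

29.296875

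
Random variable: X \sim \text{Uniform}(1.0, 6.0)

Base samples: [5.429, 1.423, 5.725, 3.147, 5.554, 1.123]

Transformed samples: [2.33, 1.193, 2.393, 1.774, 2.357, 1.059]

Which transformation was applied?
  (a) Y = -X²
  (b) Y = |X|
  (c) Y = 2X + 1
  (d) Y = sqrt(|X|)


Checking option (d) Y = sqrt(|X|):
  X = 5.429 -> Y = 2.33 ✓
  X = 1.423 -> Y = 1.193 ✓
  X = 5.725 -> Y = 2.393 ✓
All samples match this transformation.

(d) sqrt(|X|)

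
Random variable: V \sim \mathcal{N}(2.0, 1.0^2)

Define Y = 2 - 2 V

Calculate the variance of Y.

For Y = aV + b: Var(Y) = a² * Var(V)
Var(V) = 1.0^2 = 1
Var(Y) = (-2)² * 1 = 4 * 1 = 4

4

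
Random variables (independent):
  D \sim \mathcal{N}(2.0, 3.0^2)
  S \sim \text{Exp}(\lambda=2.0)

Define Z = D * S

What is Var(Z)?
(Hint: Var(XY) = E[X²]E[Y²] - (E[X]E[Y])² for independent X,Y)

Var(XY) = E[X²]E[Y²] - (E[X]E[Y])²
E[D] = 2, Var(D) = 9
E[S] = 0.5, Var(S) = 0.25
E[D²] = 9 + 2² = 13
E[S²] = 0.25 + 0.5² = 0.5
Var(Z) = 13*0.5 - (2*0.5)²
= 6.5 - 1 = 5.5

5.5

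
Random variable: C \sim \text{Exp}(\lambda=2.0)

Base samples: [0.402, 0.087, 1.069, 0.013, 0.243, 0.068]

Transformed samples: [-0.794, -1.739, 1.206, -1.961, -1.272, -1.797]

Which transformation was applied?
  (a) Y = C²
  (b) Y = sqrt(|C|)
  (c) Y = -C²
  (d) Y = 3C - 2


Checking option (d) Y = 3C - 2:
  C = 0.402 -> Y = -0.794 ✓
  C = 0.087 -> Y = -1.739 ✓
  C = 1.069 -> Y = 1.206 ✓
All samples match this transformation.

(d) 3C - 2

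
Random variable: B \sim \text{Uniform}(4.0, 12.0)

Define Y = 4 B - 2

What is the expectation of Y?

For Y = 4B - 2:
E[Y] = 4 * E[B] - 2
E[B] = (4 + 12)/2 = 8
E[Y] = 4 * 8 - 2 = 30

30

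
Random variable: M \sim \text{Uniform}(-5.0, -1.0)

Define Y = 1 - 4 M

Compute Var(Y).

For Y = aM + b: Var(Y) = a² * Var(M)
Var(M) = (-1 + 5)^2/12 = 1.3333333
Var(Y) = (-4)² * 1.3333333 = 16 * 1.3333333 = 21.333333

21.333333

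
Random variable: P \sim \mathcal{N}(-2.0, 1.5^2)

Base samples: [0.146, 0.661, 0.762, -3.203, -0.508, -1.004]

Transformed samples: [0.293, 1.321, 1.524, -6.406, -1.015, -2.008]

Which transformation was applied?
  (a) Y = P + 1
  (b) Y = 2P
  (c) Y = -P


Checking option (b) Y = 2P:
  P = 0.146 -> Y = 0.293 ✓
  P = 0.661 -> Y = 1.321 ✓
  P = 0.762 -> Y = 1.524 ✓
All samples match this transformation.

(b) 2P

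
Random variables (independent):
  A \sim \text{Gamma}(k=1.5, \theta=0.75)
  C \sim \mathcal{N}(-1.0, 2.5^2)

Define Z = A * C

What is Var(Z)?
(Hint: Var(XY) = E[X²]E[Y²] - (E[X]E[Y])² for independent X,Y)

Var(XY) = E[X²]E[Y²] - (E[X]E[Y])²
E[A] = 1.125, Var(A) = 0.84375
E[C] = -1, Var(C) = 6.25
E[A²] = 0.84375 + 1.125² = 2.109375
E[C²] = 6.25 + (-1)² = 7.25
Var(Z) = 2.109375*7.25 - (1.125*(-1))²
= 15.292969 - 1.265625 = 14.027344

14.027344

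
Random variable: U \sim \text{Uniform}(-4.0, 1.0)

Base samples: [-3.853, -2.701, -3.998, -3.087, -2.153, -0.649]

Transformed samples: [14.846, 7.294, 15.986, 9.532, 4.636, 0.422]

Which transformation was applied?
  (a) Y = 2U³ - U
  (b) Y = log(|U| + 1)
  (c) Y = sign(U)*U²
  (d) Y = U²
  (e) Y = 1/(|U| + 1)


Checking option (d) Y = U²:
  U = -3.853 -> Y = 14.846 ✓
  U = -2.701 -> Y = 7.294 ✓
  U = -3.998 -> Y = 15.986 ✓
All samples match this transformation.

(d) U²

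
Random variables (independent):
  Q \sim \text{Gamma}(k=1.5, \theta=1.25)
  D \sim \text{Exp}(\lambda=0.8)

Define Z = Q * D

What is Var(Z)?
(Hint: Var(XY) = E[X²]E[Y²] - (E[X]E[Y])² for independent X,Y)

Var(XY) = E[X²]E[Y²] - (E[X]E[Y])²
E[Q] = 1.875, Var(Q) = 2.34375
E[D] = 1.25, Var(D) = 1.5625
E[Q²] = 2.34375 + 1.875² = 5.859375
E[D²] = 1.5625 + 1.25² = 3.125
Var(Z) = 5.859375*3.125 - (1.875*1.25)²
= 18.310547 - 5.4931641 = 12.817383

12.817383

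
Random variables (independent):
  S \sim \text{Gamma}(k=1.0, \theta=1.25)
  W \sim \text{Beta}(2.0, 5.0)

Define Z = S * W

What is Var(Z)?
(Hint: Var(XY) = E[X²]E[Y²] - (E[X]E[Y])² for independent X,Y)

Var(XY) = E[X²]E[Y²] - (E[X]E[Y])²
E[S] = 1.25, Var(S) = 1.5625
E[W] = 0.28571429, Var(W) = 0.025510204
E[S²] = 1.5625 + 1.25² = 3.125
E[W²] = 0.025510204 + 0.28571429² = 0.10714286
Var(Z) = 3.125*0.10714286 - (1.25*0.28571429)²
= 0.33482143 - 0.12755102 = 0.20727041

0.20727041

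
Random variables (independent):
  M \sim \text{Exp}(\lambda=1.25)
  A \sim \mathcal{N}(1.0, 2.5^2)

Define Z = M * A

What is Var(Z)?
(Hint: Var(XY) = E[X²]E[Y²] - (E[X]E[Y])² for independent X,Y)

Var(XY) = E[X²]E[Y²] - (E[X]E[Y])²
E[M] = 0.8, Var(M) = 0.64
E[A] = 1, Var(A) = 6.25
E[M²] = 0.64 + 0.8² = 1.28
E[A²] = 6.25 + 1² = 7.25
Var(Z) = 1.28*7.25 - (0.8*1)²
= 9.28 - 0.64 = 8.64

8.64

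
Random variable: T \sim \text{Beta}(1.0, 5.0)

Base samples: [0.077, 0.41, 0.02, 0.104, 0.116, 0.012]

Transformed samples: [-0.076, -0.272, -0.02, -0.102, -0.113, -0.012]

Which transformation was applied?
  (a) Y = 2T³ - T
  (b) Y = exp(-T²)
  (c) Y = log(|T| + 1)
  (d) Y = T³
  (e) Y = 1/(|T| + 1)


Checking option (a) Y = 2T³ - T:
  T = 0.077 -> Y = -0.076 ✓
  T = 0.41 -> Y = -0.272 ✓
  T = 0.02 -> Y = -0.02 ✓
All samples match this transformation.

(a) 2T³ - T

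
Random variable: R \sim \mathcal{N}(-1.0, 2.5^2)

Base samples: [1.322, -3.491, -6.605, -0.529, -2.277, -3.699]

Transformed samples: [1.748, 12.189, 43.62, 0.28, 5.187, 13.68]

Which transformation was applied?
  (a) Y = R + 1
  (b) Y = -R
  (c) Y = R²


Checking option (c) Y = R²:
  R = 1.322 -> Y = 1.748 ✓
  R = -3.491 -> Y = 12.189 ✓
  R = -6.605 -> Y = 43.62 ✓
All samples match this transformation.

(c) R²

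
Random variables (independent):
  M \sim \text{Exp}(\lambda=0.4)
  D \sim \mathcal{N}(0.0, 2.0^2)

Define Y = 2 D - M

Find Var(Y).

For independent RVs: Var(aX + bY) = a²Var(X) + b²Var(Y)
Var(M) = 6.25
Var(D) = 4
Var(Y) = (-1)²*6.25 + 2²*4
= 1*6.25 + 4*4 = 22.25

22.25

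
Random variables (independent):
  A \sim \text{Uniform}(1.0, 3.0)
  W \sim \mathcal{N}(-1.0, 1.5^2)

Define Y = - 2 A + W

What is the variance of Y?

For independent RVs: Var(aX + bY) = a²Var(X) + b²Var(Y)
Var(A) = 0.33333333
Var(W) = 2.25
Var(Y) = (-2)²*0.33333333 + 1²*2.25
= 4*0.33333333 + 1*2.25 = 3.5833333

3.5833333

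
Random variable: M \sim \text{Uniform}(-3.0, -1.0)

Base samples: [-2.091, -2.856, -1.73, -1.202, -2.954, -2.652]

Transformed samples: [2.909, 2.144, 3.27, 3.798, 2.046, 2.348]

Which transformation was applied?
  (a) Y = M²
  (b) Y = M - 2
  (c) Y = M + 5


Checking option (c) Y = M + 5:
  M = -2.091 -> Y = 2.909 ✓
  M = -2.856 -> Y = 2.144 ✓
  M = -1.73 -> Y = 3.27 ✓
All samples match this transformation.

(c) M + 5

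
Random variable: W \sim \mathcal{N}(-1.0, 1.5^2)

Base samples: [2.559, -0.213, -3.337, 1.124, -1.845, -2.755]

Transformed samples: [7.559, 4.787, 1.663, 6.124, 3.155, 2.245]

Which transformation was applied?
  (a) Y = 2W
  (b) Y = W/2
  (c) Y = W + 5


Checking option (c) Y = W + 5:
  W = 2.559 -> Y = 7.559 ✓
  W = -0.213 -> Y = 4.787 ✓
  W = -3.337 -> Y = 1.663 ✓
All samples match this transformation.

(c) W + 5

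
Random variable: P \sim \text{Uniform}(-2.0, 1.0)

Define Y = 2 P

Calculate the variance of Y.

For Y = aP + b: Var(Y) = a² * Var(P)
Var(P) = (1 + 2)^2/12 = 0.75
Var(Y) = 2² * 0.75 = 4 * 0.75 = 3

3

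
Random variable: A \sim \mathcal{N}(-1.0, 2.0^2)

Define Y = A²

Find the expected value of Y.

Using E[X²] = Var(X) + (E[X])²:
E[A] = -1
Var(A) = 2.0^2 = 4
E[A²] = 4 + (-1)² = 4 + 1 = 5

5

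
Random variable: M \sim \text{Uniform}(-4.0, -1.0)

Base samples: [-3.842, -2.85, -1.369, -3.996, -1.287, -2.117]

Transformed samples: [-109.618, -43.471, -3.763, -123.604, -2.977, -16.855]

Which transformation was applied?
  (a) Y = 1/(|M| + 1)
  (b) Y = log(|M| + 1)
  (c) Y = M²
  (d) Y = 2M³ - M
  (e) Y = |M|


Checking option (d) Y = 2M³ - M:
  M = -3.842 -> Y = -109.618 ✓
  M = -2.85 -> Y = -43.471 ✓
  M = -1.369 -> Y = -3.763 ✓
All samples match this transformation.

(d) 2M³ - M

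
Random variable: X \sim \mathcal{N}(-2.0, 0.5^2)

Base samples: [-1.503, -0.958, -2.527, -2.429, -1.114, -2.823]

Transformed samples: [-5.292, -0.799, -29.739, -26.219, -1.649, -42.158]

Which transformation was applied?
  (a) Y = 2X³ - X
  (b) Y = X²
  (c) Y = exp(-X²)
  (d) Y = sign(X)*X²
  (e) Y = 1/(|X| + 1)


Checking option (a) Y = 2X³ - X:
  X = -1.503 -> Y = -5.292 ✓
  X = -0.958 -> Y = -0.799 ✓
  X = -2.527 -> Y = -29.739 ✓
All samples match this transformation.

(a) 2X³ - X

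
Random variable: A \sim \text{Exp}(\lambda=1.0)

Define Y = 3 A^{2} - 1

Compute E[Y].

E[Y] = 3*E[A²] - 1
E[A] = 1
E[A²] = Var(A) + (E[A])² = 1 + 1 = 2
E[Y] = 3*2 - 1 = 5

5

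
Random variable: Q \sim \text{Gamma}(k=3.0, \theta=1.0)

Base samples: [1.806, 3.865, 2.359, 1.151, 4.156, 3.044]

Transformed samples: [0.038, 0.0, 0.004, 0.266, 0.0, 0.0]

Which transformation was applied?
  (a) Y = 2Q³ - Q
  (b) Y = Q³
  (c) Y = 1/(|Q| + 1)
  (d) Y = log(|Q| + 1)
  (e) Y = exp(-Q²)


Checking option (e) Y = exp(-Q²):
  Q = 1.806 -> Y = 0.038 ✓
  Q = 3.865 -> Y = 0.0 ✓
  Q = 2.359 -> Y = 0.004 ✓
All samples match this transformation.

(e) exp(-Q²)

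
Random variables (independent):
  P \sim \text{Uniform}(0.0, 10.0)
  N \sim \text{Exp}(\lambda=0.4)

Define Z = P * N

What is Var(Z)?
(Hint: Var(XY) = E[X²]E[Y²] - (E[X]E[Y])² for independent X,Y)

Var(XY) = E[X²]E[Y²] - (E[X]E[Y])²
E[P] = 5, Var(P) = 8.3333333
E[N] = 2.5, Var(N) = 6.25
E[P²] = 8.3333333 + 5² = 33.333333
E[N²] = 6.25 + 2.5² = 12.5
Var(Z) = 33.333333*12.5 - (5*2.5)²
= 416.66667 - 156.25 = 260.41667

260.41667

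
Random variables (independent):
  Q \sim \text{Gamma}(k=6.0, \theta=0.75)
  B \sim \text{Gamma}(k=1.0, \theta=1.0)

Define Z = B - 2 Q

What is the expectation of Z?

E[Z] = -2*E[Q] + 1*E[B]
E[Q] = 4.5
E[B] = 1
E[Z] = -2*4.5 + 1*1 = -8

-8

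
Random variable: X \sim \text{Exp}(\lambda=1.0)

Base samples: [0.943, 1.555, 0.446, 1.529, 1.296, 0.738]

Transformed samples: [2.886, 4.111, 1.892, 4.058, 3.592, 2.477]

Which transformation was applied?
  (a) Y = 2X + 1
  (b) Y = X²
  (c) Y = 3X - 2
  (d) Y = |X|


Checking option (a) Y = 2X + 1:
  X = 0.943 -> Y = 2.886 ✓
  X = 1.555 -> Y = 4.111 ✓
  X = 0.446 -> Y = 1.892 ✓
All samples match this transformation.

(a) 2X + 1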